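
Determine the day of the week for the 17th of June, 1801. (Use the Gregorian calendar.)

Wednesday

Doomsday rule: the anchor day for the 1800s is Friday. For year 01: 1÷12 = 0 r 1, and 1÷4 = 0, so 0+1+0 = 1.
Friday + 1 ≡ Saturday — that's 1801's doomsday.
In June the doomsday date is Jun 6.
Jun 17 is 11 days after Jun 6; 11 mod 7 = 4, so Saturday + 4 = Wednesday.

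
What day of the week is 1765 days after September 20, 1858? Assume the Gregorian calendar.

Tuesday

First find the weekday of Sep 20, 1858. Doomsday rule: the anchor day for the 1800s is Friday. For year 58: 58÷12 = 4 r 10, and 10÷4 = 2, so 4+10+2 = 16.
Friday + 16 ≡ Sunday — that's 1858's doomsday.
In September the doomsday date is Sep 5.
Sep 20 is 15 days after Sep 5; 15 mod 7 = 1, so Sunday + 1 = Monday.
1765 mod 7 = 1, so 1765 days after a Monday is Monday + 1 = Tuesday.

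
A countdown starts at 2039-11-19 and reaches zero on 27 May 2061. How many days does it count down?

Nov 19, 2039 → Nov 19, 2040: 366 days (Feb 29, 2040 is in that span).
Nov 19, 2040 → Nov 19, 2041: 365 days.
Nov 19, 2041 → Nov 19, 2042: 365 days.
Nov 19, 2042 → Nov 19, 2043: 365 days.
Nov 19, 2043 → Nov 19, 2044: 366 days (Feb 29, 2044 is in that span).
Nov 19, 2044 → Nov 19, 2045: 365 days.
Nov 19, 2045 → Nov 19, 2046: 365 days.
Nov 19, 2046 → Nov 19, 2047: 365 days.
Nov 19, 2047 → Nov 19, 2048: 366 days (Feb 29, 2048 is in that span).
Nov 19, 2048 → Nov 19, 2049: 365 days.
Nov 19, 2049 → Nov 19, 2050: 365 days.
Nov 19, 2050 → Nov 19, 2051: 365 days.
Nov 19, 2051 → Nov 19, 2052: 366 days (Feb 29, 2052 is in that span).
Nov 19, 2052 → Nov 19, 2053: 365 days.
Nov 19, 2053 → Nov 19, 2054: 365 days.
Nov 19, 2054 → Nov 19, 2055: 365 days.
Nov 19, 2055 → Nov 19, 2056: 366 days (Feb 29, 2056 is in that span).
Nov 19, 2056 → Nov 19, 2057: 365 days.
Nov 19, 2057 → Nov 19, 2058: 365 days.
Nov 19, 2058 → Nov 19, 2059: 365 days.
Nov 19, 2059 → Nov 19, 2060: 366 days (Feb 29, 2060 is in that span).
Nov 19, 2060 → Dec 19, 2060: 30 days (November has 30).
Dec 19, 2060 → Jan 19, 2061: 31 days (December has 31).
Jan 19, 2061 → Feb 19, 2061: 31 days (January has 31).
Feb 19, 2061 → Mar 19, 2061: 28 days (February has 28).
Mar 19, 2061 → Apr 19, 2061: 31 days (March has 31).
Apr 19, 2061 → May 19, 2061: 30 days (April has 30).
May 19, 2061 → May 27, 2061: 8 days.
Total: 7860 days.

7860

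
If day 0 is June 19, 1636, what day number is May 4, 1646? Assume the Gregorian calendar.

Jun 19, 1636 → Jun 19, 1637: 365 days.
Jun 19, 1637 → Jun 19, 1638: 365 days.
Jun 19, 1638 → Jun 19, 1639: 365 days.
Jun 19, 1639 → Jun 19, 1640: 366 days (Feb 29, 1640 is in that span).
Jun 19, 1640 → Jun 19, 1641: 365 days.
Jun 19, 1641 → Jun 19, 1642: 365 days.
Jun 19, 1642 → Jun 19, 1643: 365 days.
Jun 19, 1643 → Jun 19, 1644: 366 days (Feb 29, 1644 is in that span).
Jun 19, 1644 → Jun 19, 1645: 365 days.
Jun 19, 1645 → Jul 19, 1645: 30 days (June has 30).
Jul 19, 1645 → Aug 19, 1645: 31 days (July has 31).
Aug 19, 1645 → Sep 19, 1645: 31 days (August has 31).
Sep 19, 1645 → Oct 19, 1645: 30 days (September has 30).
Oct 19, 1645 → Nov 19, 1645: 31 days (October has 31).
Nov 19, 1645 → Dec 19, 1645: 30 days (November has 30).
Dec 19, 1645 → Jan 19, 1646: 31 days (December has 31).
Jan 19, 1646 → Feb 19, 1646: 31 days (January has 31).
Feb 19, 1646 → Mar 19, 1646: 28 days (February has 28).
Mar 19, 1646 → Apr 19, 1646: 31 days (March has 31).
Apr 19, 1646 → May 4, 1646: 15 days.
Total: 3606 days.

3606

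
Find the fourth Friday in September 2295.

September 1, 2295 is a Sunday.
The first Friday is therefore September 6 (5 days later).
The fourth Friday is 6 + 3×7 = September 27.

September 27, 2295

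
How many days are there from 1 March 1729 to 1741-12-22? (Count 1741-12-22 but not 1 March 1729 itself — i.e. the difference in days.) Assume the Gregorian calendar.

4679

Mar 1, 1729 → Mar 1, 1730: 365 days.
Mar 1, 1730 → Mar 1, 1731: 365 days.
Mar 1, 1731 → Mar 1, 1732: 366 days (Feb 29, 1732 is in that span).
Mar 1, 1732 → Mar 1, 1733: 365 days.
Mar 1, 1733 → Mar 1, 1734: 365 days.
Mar 1, 1734 → Mar 1, 1735: 365 days.
Mar 1, 1735 → Mar 1, 1736: 366 days (Feb 29, 1736 is in that span).
Mar 1, 1736 → Mar 1, 1737: 365 days.
Mar 1, 1737 → Mar 1, 1738: 365 days.
Mar 1, 1738 → Mar 1, 1739: 365 days.
Mar 1, 1739 → Mar 1, 1740: 366 days (Feb 29, 1740 is in that span).
Mar 1, 1740 → Mar 1, 1741: 365 days.
Mar 1, 1741 → Apr 1, 1741: 31 days (March has 31).
Apr 1, 1741 → May 1, 1741: 30 days (April has 30).
May 1, 1741 → Jun 1, 1741: 31 days (May has 31).
Jun 1, 1741 → Jul 1, 1741: 30 days (June has 30).
Jul 1, 1741 → Aug 1, 1741: 31 days (July has 31).
Aug 1, 1741 → Sep 1, 1741: 31 days (August has 31).
Sep 1, 1741 → Oct 1, 1741: 30 days (September has 30).
Oct 1, 1741 → Nov 1, 1741: 31 days (October has 31).
Nov 1, 1741 → Dec 1, 1741: 30 days (November has 30).
Dec 1, 1741 → Dec 22, 1741: 21 days.
Total: 4679 days.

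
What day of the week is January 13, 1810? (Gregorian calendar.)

Doomsday rule: the anchor day for the 1800s is Friday. For year 10: 10÷12 = 0 r 10, and 10÷4 = 2, so 0+10+2 = 12.
Friday + 12 ≡ Wednesday — that's 1810's doomsday.
In January the doomsday date is Jan 3 (1810 is not a leap year).
Jan 13 is 10 days after Jan 3; 10 mod 7 = 3, so Wednesday + 3 = Saturday.

Saturday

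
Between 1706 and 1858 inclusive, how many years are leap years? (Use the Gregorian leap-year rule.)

37

Multiples of 4 in [1706,1858]: 38.
Of those, multiples of 100: 1 (not leap unless ÷400).
Multiples of 400: 0.
Leap years = 38 − 1 + 0 = 37.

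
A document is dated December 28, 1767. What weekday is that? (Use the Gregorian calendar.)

Doomsday rule: the anchor day for the 1700s is Sunday. For year 67: 67÷12 = 5 r 7, and 7÷4 = 1, so 5+7+1 = 13.
Sunday + 13 ≡ Saturday — that's 1767's doomsday.
In December the doomsday date is Dec 12.
Dec 28 is 16 days after Dec 12; 16 mod 7 = 2, so Saturday + 2 = Monday.

Monday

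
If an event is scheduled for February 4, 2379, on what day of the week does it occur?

Doomsday rule: the anchor day for the 2300s is Wednesday. For year 79: 79÷12 = 6 r 7, and 7÷4 = 1, so 6+7+1 = 14.
Wednesday + 14 ≡ Wednesday — that's 2379's doomsday.
In February the doomsday date is Feb 28 (2379 is not a leap year).
Feb 4 is 24 days before Feb 28; 24 mod 7 = 3, so Wednesday − 3 = Sunday.

Sunday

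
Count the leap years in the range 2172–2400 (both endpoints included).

56

Multiples of 4 in [2172,2400]: 58.
Of those, multiples of 100: 3 (not leap unless ÷400).
Multiples of 400: 1.
Leap years = 58 − 3 + 1 = 56.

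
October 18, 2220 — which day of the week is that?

Wednesday

Doomsday rule: the anchor day for the 2200s is Friday. For year 20: 20÷12 = 1 r 8, and 8÷4 = 2, so 1+8+2 = 11.
Friday + 11 ≡ Tuesday — that's 2220's doomsday.
In October the doomsday date is Oct 10.
Oct 18 is 8 days after Oct 10; 8 mod 7 = 1, so Tuesday + 1 = Wednesday.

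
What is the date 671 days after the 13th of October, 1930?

+365 (one year) → Oct 13, 1931 (306 left).
Oct has 31 days: +19 → Nov 1, 1931 (287 left).
Nov has 30 days: +30 → Dec 1, 1931 (257 left).
Dec has 31 days: +31 → Jan 1, 1932 (226 left).
Jan has 31 days: +31 → Feb 1, 1932 (195 left).
Feb has 29 days: +29 → Mar 1, 1932 (166 left).
Mar has 31 days: +31 → Apr 1, 1932 (135 left).
Apr has 30 days: +30 → May 1, 1932 (105 left).
May has 31 days: +31 → Jun 1, 1932 (74 left).
Jun has 30 days: +30 → Jul 1, 1932 (44 left).
Jul has 31 days: +31 → Aug 1, 1932 (13 left).
+13 → Aug 14, 1932.

August 14, 1932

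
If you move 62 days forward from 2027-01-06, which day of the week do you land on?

First find the weekday of Jan 6, 2027. Doomsday rule: the anchor day for the 2000s is Tuesday. For year 27: 27÷12 = 2 r 3, and 3÷4 = 0, so 2+3+0 = 5.
Tuesday + 5 ≡ Sunday — that's 2027's doomsday.
In January the doomsday date is Jan 3 (2027 is not a leap year).
Jan 6 is 3 days after Jan 3; 3 mod 7 = 3, so Sunday + 3 = Wednesday.
62 mod 7 = 6, so 62 days after a Wednesday is Wednesday + 6 = Tuesday.

Tuesday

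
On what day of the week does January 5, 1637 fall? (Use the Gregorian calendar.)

Monday

Doomsday rule: the anchor day for the 1600s is Tuesday. For year 37: 37÷12 = 3 r 1, and 1÷4 = 0, so 3+1+0 = 4.
Tuesday + 4 ≡ Saturday — that's 1637's doomsday.
In January the doomsday date is Jan 3 (1637 is not a leap year).
Jan 5 is 2 days after Jan 3; 2 mod 7 = 2, so Saturday + 2 = Monday.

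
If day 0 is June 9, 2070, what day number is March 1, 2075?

1726

Jun 9, 2070 → Jun 9, 2071: 365 days.
Jun 9, 2071 → Jun 9, 2072: 366 days (Feb 29, 2072 is in that span).
Jun 9, 2072 → Jun 9, 2073: 365 days.
Jun 9, 2073 → Jun 9, 2074: 365 days.
Jun 9, 2074 → Jul 9, 2074: 30 days (June has 30).
Jul 9, 2074 → Aug 9, 2074: 31 days (July has 31).
Aug 9, 2074 → Sep 9, 2074: 31 days (August has 31).
Sep 9, 2074 → Oct 9, 2074: 30 days (September has 30).
Oct 9, 2074 → Nov 9, 2074: 31 days (October has 31).
Nov 9, 2074 → Dec 9, 2074: 30 days (November has 30).
Dec 9, 2074 → Jan 9, 2075: 31 days (December has 31).
Jan 9, 2075 → Feb 9, 2075: 31 days (January has 31).
Feb 9, 2075 → Mar 1, 2075: 20 days.
Total: 1726 days.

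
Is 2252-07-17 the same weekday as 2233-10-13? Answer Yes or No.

No

From Oct 13, 2233 to Jul 17, 2252 is 6852 days.
6852 mod 7 = 6, so they are different weekdays.
(Oct 13, 2233 is a Sunday; Jul 17, 2252 is a Saturday.)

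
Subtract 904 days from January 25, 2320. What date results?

August 4, 2317

−365 (one year) → Jan 25, 2319 (539 left).
−365 (one year) → Jan 25, 2318 (174 left).
−25 → Dec 31, 2317 (end of Dec, 31 days; 149 left).
−31 → Nov 30, 2317 (end of Nov, 30 days; 118 left).
−30 → Oct 31, 2317 (end of Oct, 31 days; 88 left).
−31 → Sep 30, 2317 (end of Sep, 30 days; 57 left).
−30 → Aug 31, 2317 (end of Aug, 31 days; 27 left).
−27 → Aug 4, 2317.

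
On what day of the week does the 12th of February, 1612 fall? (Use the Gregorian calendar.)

Doomsday rule: the anchor day for the 1600s is Tuesday. For year 12: 12÷12 = 1 r 0, and 0÷4 = 0, so 1+0+0 = 1.
Tuesday + 1 ≡ Wednesday — that's 1612's doomsday.
In February the doomsday date is Feb 29 (1612 is a leap year (divisible by 4)).
Feb 12 is 17 days before Feb 29; 17 mod 7 = 3, so Wednesday − 3 = Sunday.

Sunday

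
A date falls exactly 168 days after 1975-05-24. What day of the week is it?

Saturday

First find the weekday of May 24, 1975. Doomsday rule: the anchor day for the 1900s is Wednesday. For year 75: 75÷12 = 6 r 3, and 3÷4 = 0, so 6+3+0 = 9.
Wednesday + 9 ≡ Friday — that's 1975's doomsday.
In May the doomsday date is May 9.
May 24 is 15 days after May 9; 15 mod 7 = 1, so Friday + 1 = Saturday.
168 mod 7 = 0, so 168 days after a Saturday is Saturday + 0 = Saturday.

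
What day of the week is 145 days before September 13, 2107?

Thursday

Sep 13, 2107 is a Tuesday.
145 mod 7 = 5, so 145 days before a Tuesday is Tuesday − 5 = Thursday.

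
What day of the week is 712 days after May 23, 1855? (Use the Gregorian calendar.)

First find the weekday of May 23, 1855. Doomsday rule: the anchor day for the 1800s is Friday. For year 55: 55÷12 = 4 r 7, and 7÷4 = 1, so 4+7+1 = 12.
Friday + 12 ≡ Wednesday — that's 1855's doomsday.
In May the doomsday date is May 9.
May 23 is 14 days after May 9; 14 mod 7 = 0, so Wednesday + 0 = Wednesday.
712 mod 7 = 5, so 712 days after a Wednesday is Wednesday + 5 = Monday.

Monday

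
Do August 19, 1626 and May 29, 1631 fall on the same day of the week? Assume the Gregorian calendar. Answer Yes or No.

From Aug 19, 1626 to May 29, 1631 is 1744 days.
1744 mod 7 = 1, so they are different weekdays.
(Aug 19, 1626 is a Wednesday; May 29, 1631 is a Thursday.)

No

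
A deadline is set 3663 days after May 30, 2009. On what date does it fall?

+365 (one year) → May 30, 2010 (3298 left).
+365 (one year) → May 30, 2011 (2933 left).
+366 (one year; includes Feb 29, 2012) → May 30, 2012 (2567 left).
+365 (one year) → May 30, 2013 (2202 left).
+365 (one year) → May 30, 2014 (1837 left).
+365 (one year) → May 30, 2015 (1472 left).
+366 (one year; includes Feb 29, 2016) → May 30, 2016 (1106 left).
+365 (one year) → May 30, 2017 (741 left).
+365 (one year) → May 30, 2018 (376 left).
May has 31 days: +2 → Jun 1, 2018 (374 left).
Jun has 30 days: +30 → Jul 1, 2018 (344 left).
Jul has 31 days: +31 → Aug 1, 2018 (313 left).
Aug has 31 days: +31 → Sep 1, 2018 (282 left).
Sep has 30 days: +30 → Oct 1, 2018 (252 left).
Oct has 31 days: +31 → Nov 1, 2018 (221 left).
Nov has 30 days: +30 → Dec 1, 2018 (191 left).
Dec has 31 days: +31 → Jan 1, 2019 (160 left).
Jan has 31 days: +31 → Feb 1, 2019 (129 left).
Feb has 28 days: +28 → Mar 1, 2019 (101 left).
Mar has 31 days: +31 → Apr 1, 2019 (70 left).
Apr has 30 days: +30 → May 1, 2019 (40 left).
May has 31 days: +31 → Jun 1, 2019 (9 left).
+9 → Jun 10, 2019.

June 10, 2019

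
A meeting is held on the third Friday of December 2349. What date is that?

December 16, 2349

December 1, 2349 is a Thursday.
The first Friday is therefore December 2 (1 days later).
The third Friday is 2 + 2×7 = December 16.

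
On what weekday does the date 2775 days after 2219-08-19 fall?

Sunday

Aug 19, 2219 is a Thursday.
2775 mod 7 = 3, so 2775 days after a Thursday is Thursday + 3 = Sunday.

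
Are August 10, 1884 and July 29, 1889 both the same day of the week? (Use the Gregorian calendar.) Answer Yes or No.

No

From Aug 10, 1884 to Jul 29, 1889 is 1814 days.
1814 mod 7 = 1, so they are different weekdays.
(Aug 10, 1884 is a Sunday; Jul 29, 1889 is a Monday.)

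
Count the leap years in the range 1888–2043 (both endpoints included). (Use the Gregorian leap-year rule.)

38

Multiples of 4 in [1888,2043]: 39.
Of those, multiples of 100: 2 (not leap unless ÷400).
Multiples of 400: 1.
Leap years = 39 − 2 + 1 = 38.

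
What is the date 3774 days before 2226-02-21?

October 23, 2215

−365 (one year) → Feb 21, 2225 (3409 left).
−366 (one year; includes Feb 29, 2224) → Feb 21, 2224 (3043 left).
−365 (one year) → Feb 21, 2223 (2678 left).
−365 (one year) → Feb 21, 2222 (2313 left).
−365 (one year) → Feb 21, 2221 (1948 left).
−366 (one year; includes Feb 29, 2220) → Feb 21, 2220 (1582 left).
−365 (one year) → Feb 21, 2219 (1217 left).
−365 (one year) → Feb 21, 2218 (852 left).
−365 (one year) → Feb 21, 2217 (487 left).
−366 (one year; includes Feb 29, 2216) → Feb 21, 2216 (121 left).
−21 → Jan 31, 2216 (end of Jan, 31 days; 100 left).
−31 → Dec 31, 2215 (end of Dec, 31 days; 69 left).
−31 → Nov 30, 2215 (end of Nov, 30 days; 38 left).
−30 → Oct 31, 2215 (end of Oct, 31 days; 8 left).
−8 → Oct 23, 2215.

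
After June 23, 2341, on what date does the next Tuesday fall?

June 24, 2341

Jun 23, 2341 is a Monday.
From Monday to the next Tuesday is 1 day.
Jun 23, 2341 + 1 = Jun 24, 2341.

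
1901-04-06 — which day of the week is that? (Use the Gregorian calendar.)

Saturday

Doomsday rule: the anchor day for the 1900s is Wednesday. For year 01: 1÷12 = 0 r 1, and 1÷4 = 0, so 0+1+0 = 1.
Wednesday + 1 ≡ Thursday — that's 1901's doomsday.
In April the doomsday date is Apr 4.
Apr 6 is 2 days after Apr 4; 2 mod 7 = 2, so Thursday + 2 = Saturday.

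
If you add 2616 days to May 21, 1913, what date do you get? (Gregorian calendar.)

July 19, 1920

+365 (one year) → May 21, 1914 (2251 left).
+365 (one year) → May 21, 1915 (1886 left).
+366 (one year; includes Feb 29, 1916) → May 21, 1916 (1520 left).
+365 (one year) → May 21, 1917 (1155 left).
+365 (one year) → May 21, 1918 (790 left).
+365 (one year) → May 21, 1919 (425 left).
+366 (one year; includes Feb 29, 1920) → May 21, 1920 (59 left).
May has 31 days: +11 → Jun 1, 1920 (48 left).
Jun has 30 days: +30 → Jul 1, 1920 (18 left).
+18 → Jul 19, 1920.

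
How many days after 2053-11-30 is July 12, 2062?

3146

Nov 30, 2053 → Nov 30, 2054: 365 days.
Nov 30, 2054 → Nov 30, 2055: 365 days.
Nov 30, 2055 → Nov 30, 2056: 366 days (Feb 29, 2056 is in that span).
Nov 30, 2056 → Nov 30, 2057: 365 days.
Nov 30, 2057 → Nov 30, 2058: 365 days.
Nov 30, 2058 → Nov 30, 2059: 365 days.
Nov 30, 2059 → Nov 30, 2060: 366 days (Feb 29, 2060 is in that span).
Nov 30, 2060 → Nov 30, 2061: 365 days.
Nov 30, 2061 → Dec 30, 2061: 30 days (November has 30).
Dec 30, 2061 → Jan 30, 2062: 31 days (December has 31).
Jan 30, 2062 → Feb 28, 2062: 29 days (January has 31).
Feb 28, 2062 → Mar 28, 2062: 28 days (February has 28).
Mar 28, 2062 → Apr 28, 2062: 31 days (March has 31).
Apr 28, 2062 → May 28, 2062: 30 days (April has 30).
May 28, 2062 → Jun 28, 2062: 31 days (May has 31).
Jun 28, 2062 → Jul 12, 2062: 14 days.
Total: 3146 days.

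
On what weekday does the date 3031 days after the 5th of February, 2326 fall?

First find the weekday of Feb 5, 2326. Doomsday rule: the anchor day for the 2300s is Wednesday. For year 26: 26÷12 = 2 r 2, and 2÷4 = 0, so 2+2+0 = 4.
Wednesday + 4 ≡ Sunday — that's 2326's doomsday.
In February the doomsday date is Feb 28 (2326 is not a leap year).
Feb 5 is 23 days before Feb 28; 23 mod 7 = 2, so Sunday − 2 = Friday.
3031 mod 7 = 0, so 3031 days after a Friday is Friday + 0 = Friday.

Friday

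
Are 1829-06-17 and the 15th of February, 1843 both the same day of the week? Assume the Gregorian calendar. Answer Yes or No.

From Jun 17, 1829 to Feb 15, 1843 is 4991 days.
4991 mod 7 = 0, so they are the same weekday.
(Jun 17, 1829 is a Wednesday; Feb 15, 1843 is a Wednesday.)

Yes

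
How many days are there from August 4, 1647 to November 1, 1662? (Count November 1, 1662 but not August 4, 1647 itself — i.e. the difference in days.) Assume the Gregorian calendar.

Aug 4, 1647 → Aug 4, 1648: 366 days (Feb 29, 1648 is in that span).
Aug 4, 1648 → Aug 4, 1649: 365 days.
Aug 4, 1649 → Aug 4, 1650: 365 days.
Aug 4, 1650 → Aug 4, 1651: 365 days.
Aug 4, 1651 → Aug 4, 1652: 366 days (Feb 29, 1652 is in that span).
Aug 4, 1652 → Aug 4, 1653: 365 days.
Aug 4, 1653 → Aug 4, 1654: 365 days.
Aug 4, 1654 → Aug 4, 1655: 365 days.
Aug 4, 1655 → Aug 4, 1656: 366 days (Feb 29, 1656 is in that span).
Aug 4, 1656 → Aug 4, 1657: 365 days.
Aug 4, 1657 → Aug 4, 1658: 365 days.
Aug 4, 1658 → Aug 4, 1659: 365 days.
Aug 4, 1659 → Aug 4, 1660: 366 days (Feb 29, 1660 is in that span).
Aug 4, 1660 → Aug 4, 1661: 365 days.
Aug 4, 1661 → Aug 4, 1662: 365 days.
Aug 4, 1662 → Sep 4, 1662: 31 days (August has 31).
Sep 4, 1662 → Oct 4, 1662: 30 days (September has 30).
Oct 4, 1662 → Nov 1, 1662: 28 days.
Total: 5568 days.

5568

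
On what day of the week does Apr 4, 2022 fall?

Monday

Doomsday rule: the anchor day for the 2000s is Tuesday. For year 22: 22÷12 = 1 r 10, and 10÷4 = 2, so 1+10+2 = 13.
Tuesday + 13 ≡ Monday — that's 2022's doomsday.
In April the doomsday date is Apr 4.
Apr 4 is the doomsday itself: Monday.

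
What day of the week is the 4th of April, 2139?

Saturday

Doomsday rule: the anchor day for the 2100s is Sunday. For year 39: 39÷12 = 3 r 3, and 3÷4 = 0, so 3+3+0 = 6.
Sunday + 6 ≡ Saturday — that's 2139's doomsday.
In April the doomsday date is Apr 4.
Apr 4 is the doomsday itself: Saturday.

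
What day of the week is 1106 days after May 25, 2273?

Sunday

First find the weekday of May 25, 2273. Doomsday rule: the anchor day for the 2200s is Friday. For year 73: 73÷12 = 6 r 1, and 1÷4 = 0, so 6+1+0 = 7.
Friday + 7 ≡ Friday — that's 2273's doomsday.
In May the doomsday date is May 9.
May 25 is 16 days after May 9; 16 mod 7 = 2, so Friday + 2 = Sunday.
1106 mod 7 = 0, so 1106 days after a Sunday is Sunday + 0 = Sunday.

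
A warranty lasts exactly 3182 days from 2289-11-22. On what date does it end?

+365 (one year) → Nov 22, 2290 (2817 left).
+365 (one year) → Nov 22, 2291 (2452 left).
+366 (one year; includes Feb 29, 2292) → Nov 22, 2292 (2086 left).
+365 (one year) → Nov 22, 2293 (1721 left).
+365 (one year) → Nov 22, 2294 (1356 left).
+365 (one year) → Nov 22, 2295 (991 left).
+366 (one year; includes Feb 29, 2296) → Nov 22, 2296 (625 left).
+365 (one year) → Nov 22, 2297 (260 left).
Nov has 30 days: +9 → Dec 1, 2297 (251 left).
Dec has 31 days: +31 → Jan 1, 2298 (220 left).
Jan has 31 days: +31 → Feb 1, 2298 (189 left).
Feb has 28 days: +28 → Mar 1, 2298 (161 left).
Mar has 31 days: +31 → Apr 1, 2298 (130 left).
Apr has 30 days: +30 → May 1, 2298 (100 left).
May has 31 days: +31 → Jun 1, 2298 (69 left).
Jun has 30 days: +30 → Jul 1, 2298 (39 left).
Jul has 31 days: +31 → Aug 1, 2298 (8 left).
+8 → Aug 9, 2298.

August 9, 2298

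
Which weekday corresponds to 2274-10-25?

Sunday

Doomsday rule: the anchor day for the 2200s is Friday. For year 74: 74÷12 = 6 r 2, and 2÷4 = 0, so 6+2+0 = 8.
Friday + 8 ≡ Saturday — that's 2274's doomsday.
In October the doomsday date is Oct 10.
Oct 25 is 15 days after Oct 10; 15 mod 7 = 1, so Saturday + 1 = Sunday.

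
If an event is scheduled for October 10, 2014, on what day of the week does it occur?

Friday

Doomsday rule: the anchor day for the 2000s is Tuesday. For year 14: 14÷12 = 1 r 2, and 2÷4 = 0, so 1+2+0 = 3.
Tuesday + 3 ≡ Friday — that's 2014's doomsday.
In October the doomsday date is Oct 10.
Oct 10 is the doomsday itself: Friday.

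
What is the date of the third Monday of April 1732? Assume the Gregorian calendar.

April 21, 1732

April 1, 1732 is a Tuesday.
The first Monday is therefore April 7 (6 days later).
The third Monday is 7 + 2×7 = April 21.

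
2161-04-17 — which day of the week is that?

Friday

Doomsday rule: the anchor day for the 2100s is Sunday. For year 61: 61÷12 = 5 r 1, and 1÷4 = 0, so 5+1+0 = 6.
Sunday + 6 ≡ Saturday — that's 2161's doomsday.
In April the doomsday date is Apr 4.
Apr 17 is 13 days after Apr 4; 13 mod 7 = 6, so Saturday + 6 = Friday.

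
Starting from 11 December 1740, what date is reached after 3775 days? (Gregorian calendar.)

April 13, 1751

+365 (one year) → Dec 11, 1741 (3410 left).
+365 (one year) → Dec 11, 1742 (3045 left).
+365 (one year) → Dec 11, 1743 (2680 left).
+366 (one year; includes Feb 29, 1744) → Dec 11, 1744 (2314 left).
+365 (one year) → Dec 11, 1745 (1949 left).
+365 (one year) → Dec 11, 1746 (1584 left).
+365 (one year) → Dec 11, 1747 (1219 left).
+366 (one year; includes Feb 29, 1748) → Dec 11, 1748 (853 left).
+365 (one year) → Dec 11, 1749 (488 left).
+365 (one year) → Dec 11, 1750 (123 left).
Dec has 31 days: +21 → Jan 1, 1751 (102 left).
Jan has 31 days: +31 → Feb 1, 1751 (71 left).
Feb has 28 days: +28 → Mar 1, 1751 (43 left).
Mar has 31 days: +31 → Apr 1, 1751 (12 left).
+12 → Apr 13, 1751.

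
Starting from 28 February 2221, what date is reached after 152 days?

Feb has 28 days: +1 → Mar 1, 2221 (151 left).
Mar has 31 days: +31 → Apr 1, 2221 (120 left).
Apr has 30 days: +30 → May 1, 2221 (90 left).
May has 31 days: +31 → Jun 1, 2221 (59 left).
Jun has 30 days: +30 → Jul 1, 2221 (29 left).
+29 → Jul 30, 2221.

July 30, 2221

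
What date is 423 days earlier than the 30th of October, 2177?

−365 (one year) → Oct 30, 2176 (58 left).
−30 → Sep 30, 2176 (end of Sep, 30 days; 28 left).
−28 → Sep 2, 2176.

September 2, 2176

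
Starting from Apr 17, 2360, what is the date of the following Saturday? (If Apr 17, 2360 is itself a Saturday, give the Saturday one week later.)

Apr 17, 2360 is a Sunday.
From Sunday to the next Saturday is 6 days.
Apr 17, 2360 + 6 = Apr 23, 2360.

April 23, 2360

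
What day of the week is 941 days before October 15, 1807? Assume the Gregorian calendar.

First find the weekday of Oct 15, 1807. Doomsday rule: the anchor day for the 1800s is Friday. For year 07: 7÷12 = 0 r 7, and 7÷4 = 1, so 0+7+1 = 8.
Friday + 8 ≡ Saturday — that's 1807's doomsday.
In October the doomsday date is Oct 10.
Oct 15 is 5 days after Oct 10; 5 mod 7 = 5, so Saturday + 5 = Thursday.
941 mod 7 = 3, so 941 days before a Thursday is Thursday − 3 = Monday.

Monday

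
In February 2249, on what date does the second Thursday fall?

February 1, 2249 is a Thursday.
The first Thursday is therefore February 1 (same day).
The second Thursday is 1 + 1×7 = February 8.

February 8, 2249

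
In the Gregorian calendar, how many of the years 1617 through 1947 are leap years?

Multiples of 4 in [1617,1947]: 82.
Of those, multiples of 100: 3 (not leap unless ÷400).
Multiples of 400: 0.
Leap years = 82 − 3 + 0 = 79.

79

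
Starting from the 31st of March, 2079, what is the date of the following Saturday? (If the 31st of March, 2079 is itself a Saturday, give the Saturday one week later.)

Mar 31, 2079 is a Friday.
From Friday to the next Saturday is 1 day.
Mar 31, 2079 + 1 = Apr 1, 2079.

April 1, 2079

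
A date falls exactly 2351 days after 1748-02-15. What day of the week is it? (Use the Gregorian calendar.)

Wednesday

First find the weekday of Feb 15, 1748. Doomsday rule: the anchor day for the 1700s is Sunday. For year 48: 48÷12 = 4 r 0, and 0÷4 = 0, so 4+0+0 = 4.
Sunday + 4 ≡ Thursday — that's 1748's doomsday.
In February the doomsday date is Feb 29 (1748 is a leap year (divisible by 4)).
Feb 15 is 14 days before Feb 29; 14 mod 7 = 0, so Thursday − 0 = Thursday.
2351 mod 7 = 6, so 2351 days after a Thursday is Thursday + 6 = Wednesday.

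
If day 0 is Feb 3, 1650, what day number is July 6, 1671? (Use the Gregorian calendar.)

Feb 3, 1650 → Feb 3, 1651: 365 days.
Feb 3, 1651 → Feb 3, 1652: 365 days.
Feb 3, 1652 → Feb 3, 1653: 366 days (Feb 29, 1652 is in that span).
Feb 3, 1653 → Feb 3, 1654: 365 days.
Feb 3, 1654 → Feb 3, 1655: 365 days.
Feb 3, 1655 → Feb 3, 1656: 365 days.
Feb 3, 1656 → Feb 3, 1657: 366 days (Feb 29, 1656 is in that span).
Feb 3, 1657 → Feb 3, 1658: 365 days.
Feb 3, 1658 → Feb 3, 1659: 365 days.
Feb 3, 1659 → Feb 3, 1660: 365 days.
Feb 3, 1660 → Feb 3, 1661: 366 days (Feb 29, 1660 is in that span).
Feb 3, 1661 → Feb 3, 1662: 365 days.
Feb 3, 1662 → Feb 3, 1663: 365 days.
Feb 3, 1663 → Feb 3, 1664: 365 days.
Feb 3, 1664 → Feb 3, 1665: 366 days (Feb 29, 1664 is in that span).
Feb 3, 1665 → Feb 3, 1666: 365 days.
Feb 3, 1666 → Feb 3, 1667: 365 days.
Feb 3, 1667 → Feb 3, 1668: 365 days.
Feb 3, 1668 → Feb 3, 1669: 366 days (Feb 29, 1668 is in that span).
Feb 3, 1669 → Feb 3, 1670: 365 days.
Feb 3, 1670 → Feb 3, 1671: 365 days.
Feb 3, 1671 → Mar 3, 1671: 28 days (February has 28).
Mar 3, 1671 → Apr 3, 1671: 31 days (March has 31).
Apr 3, 1671 → May 3, 1671: 30 days (April has 30).
May 3, 1671 → Jun 3, 1671: 31 days (May has 31).
Jun 3, 1671 → Jul 3, 1671: 30 days (June has 30).
Jul 3, 1671 → Jul 6, 1671: 3 days.
Total: 7823 days.

7823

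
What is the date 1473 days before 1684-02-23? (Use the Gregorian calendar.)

February 11, 1680

−365 (one year) → Feb 23, 1683 (1108 left).
−365 (one year) → Feb 23, 1682 (743 left).
−365 (one year) → Feb 23, 1681 (378 left).
−23 → Jan 31, 1681 (end of Jan, 31 days; 355 left).
−31 → Dec 31, 1680 (end of Dec, 31 days; 324 left).
−31 → Nov 30, 1680 (end of Nov, 30 days; 293 left).
−30 → Oct 31, 1680 (end of Oct, 31 days; 263 left).
−31 → Sep 30, 1680 (end of Sep, 30 days; 232 left).
−30 → Aug 31, 1680 (end of Aug, 31 days; 202 left).
−31 → Jul 31, 1680 (end of Jul, 31 days; 171 left).
−31 → Jun 30, 1680 (end of Jun, 30 days; 140 left).
−30 → May 31, 1680 (end of May, 31 days; 110 left).
−31 → Apr 30, 1680 (end of Apr, 30 days; 79 left).
−30 → Mar 31, 1680 (end of Mar, 31 days; 49 left).
−31 → Feb 29, 1680 (end of Feb, 29 days; 18 left).
−18 → Feb 11, 1680.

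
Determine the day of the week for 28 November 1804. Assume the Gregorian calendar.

Doomsday rule: the anchor day for the 1800s is Friday. For year 04: 4÷12 = 0 r 4, and 4÷4 = 1, so 0+4+1 = 5.
Friday + 5 ≡ Wednesday — that's 1804's doomsday.
In November the doomsday date is Nov 7.
Nov 28 is 21 days after Nov 7; 21 mod 7 = 0, so Wednesday + 0 = Wednesday.

Wednesday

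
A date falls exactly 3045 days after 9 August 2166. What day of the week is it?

Saturday

Aug 9, 2166 is a Saturday.
3045 mod 7 = 0, so 3045 days after a Saturday is Saturday + 0 = Saturday.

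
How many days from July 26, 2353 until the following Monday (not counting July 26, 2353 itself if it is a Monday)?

1

Jul 26, 2353 is a Sunday.
From Sunday to the next Monday is 1 day.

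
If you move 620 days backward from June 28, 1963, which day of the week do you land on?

Monday

First find the weekday of Jun 28, 1963. Doomsday rule: the anchor day for the 1900s is Wednesday. For year 63: 63÷12 = 5 r 3, and 3÷4 = 0, so 5+3+0 = 8.
Wednesday + 8 ≡ Thursday — that's 1963's doomsday.
In June the doomsday date is Jun 6.
Jun 28 is 22 days after Jun 6; 22 mod 7 = 1, so Thursday + 1 = Friday.
620 mod 7 = 4, so 620 days before a Friday is Friday − 4 = Monday.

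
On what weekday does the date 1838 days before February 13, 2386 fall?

Sunday

Feb 13, 2386 is a Thursday.
1838 mod 7 = 4, so 1838 days before a Thursday is Thursday − 4 = Sunday.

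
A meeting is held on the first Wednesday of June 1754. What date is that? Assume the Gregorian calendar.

June 1, 1754 is a Saturday.
The first Wednesday is therefore June 5 (4 days later).

June 5, 1754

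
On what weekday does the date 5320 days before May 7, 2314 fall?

May 7, 2314 is a Thursday.
5320 mod 7 = 0, so 5320 days before a Thursday is Thursday − 0 = Thursday.

Thursday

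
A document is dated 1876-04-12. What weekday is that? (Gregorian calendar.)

Doomsday rule: the anchor day for the 1800s is Friday. For year 76: 76÷12 = 6 r 4, and 4÷4 = 1, so 6+4+1 = 11.
Friday + 11 ≡ Tuesday — that's 1876's doomsday.
In April the doomsday date is Apr 4.
Apr 12 is 8 days after Apr 4; 8 mod 7 = 1, so Tuesday + 1 = Wednesday.

Wednesday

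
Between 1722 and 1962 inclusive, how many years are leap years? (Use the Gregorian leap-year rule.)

Multiples of 4 in [1722,1962]: 60.
Of those, multiples of 100: 2 (not leap unless ÷400).
Multiples of 400: 0.
Leap years = 60 − 2 + 0 = 58.

58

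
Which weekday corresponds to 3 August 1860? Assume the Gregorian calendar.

Friday

Doomsday rule: the anchor day for the 1800s is Friday. For year 60: 60÷12 = 5 r 0, and 0÷4 = 0, so 5+0+0 = 5.
Friday + 5 ≡ Wednesday — that's 1860's doomsday.
In August the doomsday date is Aug 8.
Aug 3 is 5 days before Aug 8; 5 mod 7 = 5, so Wednesday − 5 = Friday.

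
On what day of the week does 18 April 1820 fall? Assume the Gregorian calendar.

Doomsday rule: the anchor day for the 1800s is Friday. For year 20: 20÷12 = 1 r 8, and 8÷4 = 2, so 1+8+2 = 11.
Friday + 11 ≡ Tuesday — that's 1820's doomsday.
In April the doomsday date is Apr 4.
Apr 18 is 14 days after Apr 4; 14 mod 7 = 0, so Tuesday + 0 = Tuesday.

Tuesday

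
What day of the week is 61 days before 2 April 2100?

Sunday

Apr 2, 2100 is a Friday.
61 mod 7 = 5, so 61 days before a Friday is Friday − 5 = Sunday.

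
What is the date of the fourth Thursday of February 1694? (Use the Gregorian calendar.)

February 1, 1694 is a Monday.
The first Thursday is therefore February 4 (3 days later).
The fourth Thursday is 4 + 3×7 = February 25.

February 25, 1694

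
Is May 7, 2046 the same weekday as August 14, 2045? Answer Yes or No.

Yes

From Aug 14, 2045 to May 7, 2046 is 266 days.
266 mod 7 = 0, so they are the same weekday.
(Aug 14, 2045 is a Monday; May 7, 2046 is a Monday.)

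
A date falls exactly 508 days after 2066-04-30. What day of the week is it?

Tuesday

Apr 30, 2066 is a Friday.
508 mod 7 = 4, so 508 days after a Friday is Friday + 4 = Tuesday.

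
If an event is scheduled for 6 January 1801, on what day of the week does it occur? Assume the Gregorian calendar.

Doomsday rule: the anchor day for the 1800s is Friday. For year 01: 1÷12 = 0 r 1, and 1÷4 = 0, so 0+1+0 = 1.
Friday + 1 ≡ Saturday — that's 1801's doomsday.
In January the doomsday date is Jan 3 (1801 is not a leap year).
Jan 6 is 3 days after Jan 3; 3 mod 7 = 3, so Saturday + 3 = Tuesday.

Tuesday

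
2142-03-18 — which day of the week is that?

Doomsday rule: the anchor day for the 2100s is Sunday. For year 42: 42÷12 = 3 r 6, and 6÷4 = 1, so 3+6+1 = 10.
Sunday + 10 ≡ Wednesday — that's 2142's doomsday.
In March the doomsday date is Mar 14.
Mar 18 is 4 days after Mar 14; 4 mod 7 = 4, so Wednesday + 4 = Sunday.

Sunday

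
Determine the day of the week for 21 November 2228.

Doomsday rule: the anchor day for the 2200s is Friday. For year 28: 28÷12 = 2 r 4, and 4÷4 = 1, so 2+4+1 = 7.
Friday + 7 ≡ Friday — that's 2228's doomsday.
In November the doomsday date is Nov 7.
Nov 21 is 14 days after Nov 7; 14 mod 7 = 0, so Friday + 0 = Friday.

Friday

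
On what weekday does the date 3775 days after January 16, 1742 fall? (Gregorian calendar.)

Jan 16, 1742 is a Tuesday.
3775 mod 7 = 2, so 3775 days after a Tuesday is Tuesday + 2 = Thursday.

Thursday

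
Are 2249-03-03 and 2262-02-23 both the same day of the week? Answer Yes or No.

No

From Mar 3, 2249 to Feb 23, 2262 is 4740 days.
4740 mod 7 = 1, so they are different weekdays.
(Mar 3, 2249 is a Saturday; Feb 23, 2262 is a Sunday.)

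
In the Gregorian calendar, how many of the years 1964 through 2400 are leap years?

107

Multiples of 4 in [1964,2400]: 110.
Of those, multiples of 100: 5 (not leap unless ÷400).
Multiples of 400: 2.
Leap years = 110 − 5 + 2 = 107.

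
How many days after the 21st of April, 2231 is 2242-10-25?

4205

Apr 21, 2231 → Apr 21, 2232: 366 days (Feb 29, 2232 is in that span).
Apr 21, 2232 → Apr 21, 2233: 365 days.
Apr 21, 2233 → Apr 21, 2234: 365 days.
Apr 21, 2234 → Apr 21, 2235: 365 days.
Apr 21, 2235 → Apr 21, 2236: 366 days (Feb 29, 2236 is in that span).
Apr 21, 2236 → Apr 21, 2237: 365 days.
Apr 21, 2237 → Apr 21, 2238: 365 days.
Apr 21, 2238 → Apr 21, 2239: 365 days.
Apr 21, 2239 → Apr 21, 2240: 366 days (Feb 29, 2240 is in that span).
Apr 21, 2240 → Apr 21, 2241: 365 days.
Apr 21, 2241 → Apr 21, 2242: 365 days.
Apr 21, 2242 → May 21, 2242: 30 days (April has 30).
May 21, 2242 → Jun 21, 2242: 31 days (May has 31).
Jun 21, 2242 → Jul 21, 2242: 30 days (June has 30).
Jul 21, 2242 → Aug 21, 2242: 31 days (July has 31).
Aug 21, 2242 → Sep 21, 2242: 31 days (August has 31).
Sep 21, 2242 → Oct 21, 2242: 30 days (September has 30).
Oct 21, 2242 → Oct 25, 2242: 4 days.
Total: 4205 days.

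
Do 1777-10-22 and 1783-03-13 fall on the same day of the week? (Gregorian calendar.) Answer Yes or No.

No

From Oct 22, 1777 to Mar 13, 1783 is 1968 days.
1968 mod 7 = 1, so they are different weekdays.
(Oct 22, 1777 is a Wednesday; Mar 13, 1783 is a Thursday.)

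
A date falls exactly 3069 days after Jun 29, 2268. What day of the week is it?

First find the weekday of Jun 29, 2268. Doomsday rule: the anchor day for the 2200s is Friday. For year 68: 68÷12 = 5 r 8, and 8÷4 = 2, so 5+8+2 = 15.
Friday + 15 ≡ Saturday — that's 2268's doomsday.
In June the doomsday date is Jun 6.
Jun 29 is 23 days after Jun 6; 23 mod 7 = 2, so Saturday + 2 = Monday.
3069 mod 7 = 3, so 3069 days after a Monday is Monday + 3 = Thursday.

Thursday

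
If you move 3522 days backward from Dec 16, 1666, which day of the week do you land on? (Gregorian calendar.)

Wednesday

First find the weekday of Dec 16, 1666. Doomsday rule: the anchor day for the 1600s is Tuesday. For year 66: 66÷12 = 5 r 6, and 6÷4 = 1, so 5+6+1 = 12.
Tuesday + 12 ≡ Sunday — that's 1666's doomsday.
In December the doomsday date is Dec 12.
Dec 16 is 4 days after Dec 12; 4 mod 7 = 4, so Sunday + 4 = Thursday.
3522 mod 7 = 1, so 3522 days before a Thursday is Thursday − 1 = Wednesday.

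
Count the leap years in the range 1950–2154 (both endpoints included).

Multiples of 4 in [1950,2154]: 51.
Of those, multiples of 100: 2 (not leap unless ÷400).
Multiples of 400: 1.
Leap years = 51 − 2 + 1 = 50.

50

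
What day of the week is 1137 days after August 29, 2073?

Aug 29, 2073 is a Tuesday.
1137 mod 7 = 3, so 1137 days after a Tuesday is Tuesday + 3 = Friday.

Friday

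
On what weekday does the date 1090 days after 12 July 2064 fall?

First find the weekday of Jul 12, 2064. Doomsday rule: the anchor day for the 2000s is Tuesday. For year 64: 64÷12 = 5 r 4, and 4÷4 = 1, so 5+4+1 = 10.
Tuesday + 10 ≡ Friday — that's 2064's doomsday.
In July the doomsday date is Jul 11.
Jul 12 is 1 day after Jul 11; 1 mod 7 = 1, so Friday + 1 = Saturday.
1090 mod 7 = 5, so 1090 days after a Saturday is Saturday + 5 = Thursday.

Thursday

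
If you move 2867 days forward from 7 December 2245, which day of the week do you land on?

Thursday

Dec 7, 2245 is a Sunday.
2867 mod 7 = 4, so 2867 days after a Sunday is Sunday + 4 = Thursday.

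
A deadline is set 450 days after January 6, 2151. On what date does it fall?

March 31, 2152

+365 (one year) → Jan 6, 2152 (85 left).
Jan has 31 days: +26 → Feb 1, 2152 (59 left).
Feb has 29 days: +29 → Mar 1, 2152 (30 left).
+30 → Mar 31, 2152.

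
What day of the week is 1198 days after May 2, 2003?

May 2, 2003 is a Friday.
1198 mod 7 = 1, so 1198 days after a Friday is Friday + 1 = Saturday.

Saturday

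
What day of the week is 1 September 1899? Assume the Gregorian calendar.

Friday

Doomsday rule: the anchor day for the 1800s is Friday. For year 99: 99÷12 = 8 r 3, and 3÷4 = 0, so 8+3+0 = 11.
Friday + 11 ≡ Tuesday — that's 1899's doomsday.
In September the doomsday date is Sep 5.
Sep 1 is 4 days before Sep 5; 4 mod 7 = 4, so Tuesday − 4 = Friday.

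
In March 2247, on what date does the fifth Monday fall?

March 1, 2247 is a Monday.
The first Monday is therefore March 1 (same day).
The fifth Monday is 1 + 4×7 = March 29.

March 29, 2247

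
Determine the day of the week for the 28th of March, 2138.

Doomsday rule: the anchor day for the 2100s is Sunday. For year 38: 38÷12 = 3 r 2, and 2÷4 = 0, so 3+2+0 = 5.
Sunday + 5 ≡ Friday — that's 2138's doomsday.
In March the doomsday date is Mar 14.
Mar 28 is 14 days after Mar 14; 14 mod 7 = 0, so Friday + 0 = Friday.

Friday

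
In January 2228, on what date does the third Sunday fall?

January 1, 2228 is a Tuesday.
The first Sunday is therefore January 6 (5 days later).
The third Sunday is 6 + 2×7 = January 20.

January 20, 2228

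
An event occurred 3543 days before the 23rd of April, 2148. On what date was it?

August 11, 2138

−366 (one year; includes Feb 29, 2148) → Apr 23, 2147 (3177 left).
−365 (one year) → Apr 23, 2146 (2812 left).
−365 (one year) → Apr 23, 2145 (2447 left).
−365 (one year) → Apr 23, 2144 (2082 left).
−366 (one year; includes Feb 29, 2144) → Apr 23, 2143 (1716 left).
−365 (one year) → Apr 23, 2142 (1351 left).
−365 (one year) → Apr 23, 2141 (986 left).
−365 (one year) → Apr 23, 2140 (621 left).
−366 (one year; includes Feb 29, 2140) → Apr 23, 2139 (255 left).
−23 → Mar 31, 2139 (end of Mar, 31 days; 232 left).
−31 → Feb 28, 2139 (end of Feb, 28 days; 201 left).
−28 → Jan 31, 2139 (end of Jan, 31 days; 173 left).
−31 → Dec 31, 2138 (end of Dec, 31 days; 142 left).
−31 → Nov 30, 2138 (end of Nov, 30 days; 111 left).
−30 → Oct 31, 2138 (end of Oct, 31 days; 81 left).
−31 → Sep 30, 2138 (end of Sep, 30 days; 50 left).
−30 → Aug 31, 2138 (end of Aug, 31 days; 20 left).
−20 → Aug 11, 2138.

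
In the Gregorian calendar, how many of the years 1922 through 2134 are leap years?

Multiples of 4 in [1922,2134]: 53.
Of those, multiples of 100: 2 (not leap unless ÷400).
Multiples of 400: 1.
Leap years = 53 − 2 + 1 = 52.

52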